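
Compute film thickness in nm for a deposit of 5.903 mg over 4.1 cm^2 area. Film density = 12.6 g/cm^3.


Convert: m = 5.903 mg = 5.9030e-06 kg, A = 4.1 cm^2 = 4.1000e-04 m^2, rho = 12.6 g/cm^3 = 12600 kg/m^3
t = m / (A * rho)
t = 5.9030e-06 / (4.1000e-04 * 12600)
t = 1.1427e-06 m = 1142.7 nm

1142.7


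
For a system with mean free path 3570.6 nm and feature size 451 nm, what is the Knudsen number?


Knudsen number Kn = lambda / L
Kn = 3570.6 / 451
Kn = 7.9171

7.9171


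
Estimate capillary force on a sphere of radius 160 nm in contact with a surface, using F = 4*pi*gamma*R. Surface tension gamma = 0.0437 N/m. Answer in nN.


Convert radius: R = 160 nm = 1.6e-07 m
F = 4 * pi * gamma * R
F = 4 * pi * 0.0437 * 1.6e-07
F = 8.78641e-08 N = 87.8641 nN

87.8641


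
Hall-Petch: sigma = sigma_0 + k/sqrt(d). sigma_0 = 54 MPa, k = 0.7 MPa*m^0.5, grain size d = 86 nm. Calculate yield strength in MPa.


d = 86 nm = 8.6e-08 m
sqrt(d) = 0.0002932576
Hall-Petch contribution = k / sqrt(d) = 0.7 / 0.0002932576 = 2387.0 MPa
sigma = sigma_0 + k/sqrt(d) = 54 + 2387.0 = 2441.0 MPa

2441.0


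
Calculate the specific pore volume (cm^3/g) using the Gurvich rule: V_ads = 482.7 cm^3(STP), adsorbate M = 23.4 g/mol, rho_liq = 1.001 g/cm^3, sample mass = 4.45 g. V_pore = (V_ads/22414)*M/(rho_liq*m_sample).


Moles adsorbed n = V_ads / 22414 = 482.7 / 22414 = 2.153565e-02 mol
Liquid volume V_liq = n * M / rho_liq = 2.153565e-02 * 23.4 / 1.001 = 0.50343 cm^3
Specific pore volume V_pore = V_liq / m_sample = 0.50343 / 4.45
V_pore = 0.1131 cm^3/g

0.1131


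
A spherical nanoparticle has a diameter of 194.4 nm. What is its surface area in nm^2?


Radius r = 194.4/2 = 97.2 nm
Surface area SA = 4 * pi * r^2
SA = 4 * pi * (97.2)^2
SA = 118725.06 nm^2

118725.06


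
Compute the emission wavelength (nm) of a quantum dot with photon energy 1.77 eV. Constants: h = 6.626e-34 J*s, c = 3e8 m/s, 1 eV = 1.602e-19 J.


Convert energy: E = 1.77 eV = 1.77 * 1.602e-19 = 2.83554e-19 J
lambda = h*c / E = 6.626e-34 * 3e8 / 2.83554e-19
lambda = 7.0103e-07 m = 701.0 nm

701.0


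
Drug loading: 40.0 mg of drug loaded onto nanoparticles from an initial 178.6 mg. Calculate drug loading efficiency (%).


Drug loading efficiency = (drug loaded / drug initial) * 100
DLE = 40.0 / 178.6 * 100
DLE = 0.224 * 100
DLE = 22.4%

22.4


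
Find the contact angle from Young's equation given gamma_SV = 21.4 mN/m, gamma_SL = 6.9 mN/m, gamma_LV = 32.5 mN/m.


cos(theta) = (gamma_SV - gamma_SL) / gamma_LV
cos(theta) = (21.4 - 6.9) / 32.5
cos(theta) = 0.446154
theta = arccos(0.446154) = 63.5 degrees

63.5


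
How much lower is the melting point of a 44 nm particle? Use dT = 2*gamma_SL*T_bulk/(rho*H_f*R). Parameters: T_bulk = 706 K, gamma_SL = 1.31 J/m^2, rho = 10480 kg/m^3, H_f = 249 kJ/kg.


Radius R = 44/2 = 22 nm = 2.2e-08 m
Convert H_f = 249 kJ/kg = 249000 J/kg
dT = 2 * gamma_SL * T_bulk / (rho * H_f * R)
dT = 2 * 1.31 * 706 / (10480 * 249000 * 2.2e-08)
dT = 32.2 K

32.2


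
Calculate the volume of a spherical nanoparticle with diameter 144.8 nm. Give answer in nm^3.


Radius r = 144.8/2 = 72.4 nm
Volume V = (4/3) * pi * r^3
V = (4/3) * pi * (72.4)^3
V = 1589660.23 nm^3

1589660.23


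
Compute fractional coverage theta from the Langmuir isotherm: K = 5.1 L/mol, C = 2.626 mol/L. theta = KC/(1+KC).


Langmuir isotherm: theta = K*C / (1 + K*C)
K*C = 5.1 * 2.626 = 13.3926
theta = 13.3926 / (1 + 13.3926) = 13.3926 / 14.3926
theta = 0.9305

0.9305


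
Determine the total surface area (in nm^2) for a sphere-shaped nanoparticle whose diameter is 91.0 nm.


Radius r = 91.0/2 = 45.5 nm
Surface area SA = 4 * pi * r^2
SA = 4 * pi * (45.5)^2
SA = 26015.53 nm^2

26015.53


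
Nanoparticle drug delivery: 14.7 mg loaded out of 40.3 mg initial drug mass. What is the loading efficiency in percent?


Drug loading efficiency = (drug loaded / drug initial) * 100
DLE = 14.7 / 40.3 * 100
DLE = 0.3648 * 100
DLE = 36.48%

36.48


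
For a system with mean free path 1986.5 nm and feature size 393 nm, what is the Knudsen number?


Knudsen number Kn = lambda / L
Kn = 1986.5 / 393
Kn = 5.0547

5.0547


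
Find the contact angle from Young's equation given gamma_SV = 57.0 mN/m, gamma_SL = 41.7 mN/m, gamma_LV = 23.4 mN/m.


cos(theta) = (gamma_SV - gamma_SL) / gamma_LV
cos(theta) = (57.0 - 41.7) / 23.4
cos(theta) = 0.653846
theta = arccos(0.653846) = 49.17 degrees

49.17


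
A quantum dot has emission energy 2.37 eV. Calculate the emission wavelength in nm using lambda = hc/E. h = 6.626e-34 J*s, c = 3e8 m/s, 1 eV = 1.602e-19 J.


Convert energy: E = 2.37 eV = 2.37 * 1.602e-19 = 3.79674e-19 J
lambda = h*c / E = 6.626e-34 * 3e8 / 3.79674e-19
lambda = 5.23554e-07 m = 523.6 nm

523.6


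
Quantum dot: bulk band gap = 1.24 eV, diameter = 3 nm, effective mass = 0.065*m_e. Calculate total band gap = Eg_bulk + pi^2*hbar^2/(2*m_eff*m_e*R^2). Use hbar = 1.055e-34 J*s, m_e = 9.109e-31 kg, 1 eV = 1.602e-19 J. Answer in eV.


Radius R = 3/2 nm = 1.5e-09 m
Confinement energy dE = pi^2 * hbar^2 / (2 * m_eff * m_e * R^2)
dE = pi^2 * (1.055e-34)^2 / (2 * 0.065 * 9.109e-31 * (1.5e-09)^2) J, divided by 1.602e-19 J/eV
dE = 2.5736 eV
Total band gap = E_g(bulk) + dE = 1.24 + 2.5736 = 3.8136 eV

3.8136


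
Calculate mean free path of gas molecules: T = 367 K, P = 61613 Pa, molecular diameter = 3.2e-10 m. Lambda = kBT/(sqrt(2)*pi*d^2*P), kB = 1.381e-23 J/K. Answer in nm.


Mean free path: lambda = kB*T / (sqrt(2) * pi * d^2 * P)
lambda = 1.381e-23 * 367 / (sqrt(2) * pi * (3.2e-10)^2 * 61613)
lambda = 1.8081e-07 m
lambda = 180.81 nm

180.81


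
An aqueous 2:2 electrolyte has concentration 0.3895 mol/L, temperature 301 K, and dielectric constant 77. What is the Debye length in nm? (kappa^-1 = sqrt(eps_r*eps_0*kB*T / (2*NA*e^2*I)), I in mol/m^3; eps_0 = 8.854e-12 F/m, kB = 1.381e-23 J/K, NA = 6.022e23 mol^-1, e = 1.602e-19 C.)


Ionic strength I = 0.3895 * 2^2 * 1000 = 1558 mol/m^3
kappa^-1 = sqrt(77 * 8.854e-12 * 1.381e-23 * 301 / (2 * 6.022e23 * (1.602e-19)^2 * 1558))
kappa^-1 = 0.243 nm

0.243


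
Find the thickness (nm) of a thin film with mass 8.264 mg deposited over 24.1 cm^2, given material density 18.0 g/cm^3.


Convert: m = 8.264 mg = 8.2640e-06 kg, A = 24.1 cm^2 = 2.4100e-03 m^2, rho = 18.0 g/cm^3 = 18000 kg/m^3
t = m / (A * rho)
t = 8.2640e-06 / (2.4100e-03 * 18000)
t = 1.9050e-07 m = 190.5 nm

190.5


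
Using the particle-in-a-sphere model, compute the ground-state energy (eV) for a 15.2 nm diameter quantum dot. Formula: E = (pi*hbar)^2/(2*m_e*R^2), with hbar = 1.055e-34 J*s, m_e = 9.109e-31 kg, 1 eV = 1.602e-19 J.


Radius R = 15.2/2 = 7.6 nm = 7.6e-09 m
E = (pi * 1.055e-34)^2 / (2 * 9.109e-31 * (7.6e-09)^2)
E(J) = 1.04394e-21
E = E(J) / 1.602e-19 = 0.0065 eV

0.0065


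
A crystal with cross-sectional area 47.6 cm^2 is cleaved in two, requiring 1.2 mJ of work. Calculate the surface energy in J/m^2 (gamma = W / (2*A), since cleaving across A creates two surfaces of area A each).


Convert: A = 47.6 cm^2 = 0.00476 m^2, W = 1.2 mJ = 0.0012 J
Cleaving exposes two faces of area A, so total new surface = 2*A and gamma = W / (2*A)
gamma = 0.0012 / (2 * 0.00476)
gamma = 0.126 J/m^2

0.126


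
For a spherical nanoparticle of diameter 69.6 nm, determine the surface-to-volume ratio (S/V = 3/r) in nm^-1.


Radius r = 69.6/2 = 34.8 nm
S/V = 3 / r = 3 / 34.8
S/V = 0.0862 nm^-1

0.0862


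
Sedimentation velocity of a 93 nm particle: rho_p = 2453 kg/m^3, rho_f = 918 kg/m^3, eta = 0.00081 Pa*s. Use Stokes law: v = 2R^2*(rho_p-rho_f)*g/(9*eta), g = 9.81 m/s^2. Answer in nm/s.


Radius R = 93/2 nm = 4.65e-08 m
Density difference = 2453 - 918 = 1535 kg/m^3
v = 2 * R^2 * (rho_p - rho_f) * g / (9 * eta)
v = 2 * (4.65e-08)^2 * 1535 * 9.81 / (9 * 0.00081)
v = 8.93276e-09 m/s = 8.9328 nm/s

8.9328


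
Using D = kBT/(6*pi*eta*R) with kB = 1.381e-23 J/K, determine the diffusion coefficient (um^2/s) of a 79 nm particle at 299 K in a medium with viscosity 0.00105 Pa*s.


Radius R = 79/2 = 39.5 nm = 3.95e-08 m
D = kB*T / (6*pi*eta*R)
D = 1.381e-23 * 299 / (6 * pi * 0.00105 * 3.95e-08)
D = 5.28174e-12 m^2/s = 5.282 um^2/s

5.282


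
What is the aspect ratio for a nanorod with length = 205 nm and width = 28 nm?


Aspect ratio AR = length / diameter
AR = 205 / 28
AR = 7.32

7.32


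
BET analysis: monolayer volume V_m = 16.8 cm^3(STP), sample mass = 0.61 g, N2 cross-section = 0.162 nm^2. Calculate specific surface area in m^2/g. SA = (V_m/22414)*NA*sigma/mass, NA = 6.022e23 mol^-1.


Number of moles in monolayer = V_m / 22414 = 16.8 / 22414 = 0.00074953
Number of molecules = moles * NA = 0.00074953 * 6.022e23
SA = molecules * sigma / mass
SA = (16.8 / 22414) * 6.022e23 * 0.162e-18 / 0.61
SA = 119.9 m^2/g

119.9


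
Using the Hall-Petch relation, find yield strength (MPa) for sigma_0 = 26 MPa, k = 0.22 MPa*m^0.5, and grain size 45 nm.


d = 45 nm = 4.5e-08 m
sqrt(d) = 0.000212132
Hall-Petch contribution = k / sqrt(d) = 0.22 / 0.000212132 = 1037.1 MPa
sigma = sigma_0 + k/sqrt(d) = 26 + 1037.1 = 1063.1 MPa

1063.1


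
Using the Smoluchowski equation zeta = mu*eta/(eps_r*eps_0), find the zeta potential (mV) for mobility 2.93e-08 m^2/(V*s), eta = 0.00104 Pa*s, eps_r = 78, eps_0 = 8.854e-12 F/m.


Smoluchowski equation: zeta = mu * eta / (eps_r * eps_0)
zeta = 2.93e-08 * 0.00104 / (78 * 8.854e-12)
zeta = 0.044123 V = 44.12 mV

44.12


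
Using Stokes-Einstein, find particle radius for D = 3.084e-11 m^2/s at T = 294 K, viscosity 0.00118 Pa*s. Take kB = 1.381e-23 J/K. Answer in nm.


Stokes-Einstein: R = kB*T / (6*pi*eta*D)
R = 1.381e-23 * 294 / (6 * pi * 0.00118 * 3.084e-11)
R = 5.91893e-09 m = 5.92 nm

5.92


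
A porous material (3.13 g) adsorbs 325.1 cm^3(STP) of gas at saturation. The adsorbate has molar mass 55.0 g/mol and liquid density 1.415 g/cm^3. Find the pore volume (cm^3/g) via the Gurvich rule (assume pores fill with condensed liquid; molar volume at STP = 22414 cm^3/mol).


Moles adsorbed n = V_ads / 22414 = 325.1 / 22414 = 1.450433e-02 mol
Liquid volume V_liq = n * M / rho_liq = 1.450433e-02 * 55.0 / 1.415 = 0.56377 cm^3
Specific pore volume V_pore = V_liq / m_sample = 0.56377 / 3.13
V_pore = 0.1801 cm^3/g

0.1801


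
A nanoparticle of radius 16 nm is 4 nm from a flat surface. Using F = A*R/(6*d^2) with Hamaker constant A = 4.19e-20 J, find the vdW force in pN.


Convert to SI: R = 16 nm = 1.6e-08 m, d = 4 nm = 4e-09 m
F = A * R / (6 * d^2)
F = 4.19e-20 * 1.6e-08 / (6 * (4e-09)^2)
F = 6.98333e-12 N = 6.983 pN

6.983


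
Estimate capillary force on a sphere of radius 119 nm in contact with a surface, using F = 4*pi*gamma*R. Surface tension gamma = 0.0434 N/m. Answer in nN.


Convert radius: R = 119 nm = 1.19e-07 m
F = 4 * pi * gamma * R
F = 4 * pi * 0.0434 * 1.19e-07
F = 6.49003e-08 N = 64.9003 nN

64.9003


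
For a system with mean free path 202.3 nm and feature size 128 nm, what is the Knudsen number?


Knudsen number Kn = lambda / L
Kn = 202.3 / 128
Kn = 1.5805

1.5805


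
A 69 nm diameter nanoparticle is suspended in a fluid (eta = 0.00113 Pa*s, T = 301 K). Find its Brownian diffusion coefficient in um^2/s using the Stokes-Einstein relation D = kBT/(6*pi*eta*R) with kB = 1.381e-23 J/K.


Radius R = 69/2 = 34.5 nm = 3.45e-08 m
D = kB*T / (6*pi*eta*R)
D = 1.381e-23 * 301 / (6 * pi * 0.00113 * 3.45e-08)
D = 5.65668e-12 m^2/s = 5.657 um^2/s

5.657


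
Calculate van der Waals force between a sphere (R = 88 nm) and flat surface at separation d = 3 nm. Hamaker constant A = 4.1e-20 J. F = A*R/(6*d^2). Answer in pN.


Convert to SI: R = 88 nm = 8.8e-08 m, d = 3 nm = 3e-09 m
F = A * R / (6 * d^2)
F = 4.1e-20 * 8.8e-08 / (6 * (3e-09)^2)
F = 6.68148e-11 N = 66.815 pN

66.815


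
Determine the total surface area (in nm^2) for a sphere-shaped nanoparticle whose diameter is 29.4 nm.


Radius r = 29.4/2 = 14.7 nm
Surface area SA = 4 * pi * r^2
SA = 4 * pi * (14.7)^2
SA = 2715.47 nm^2

2715.47


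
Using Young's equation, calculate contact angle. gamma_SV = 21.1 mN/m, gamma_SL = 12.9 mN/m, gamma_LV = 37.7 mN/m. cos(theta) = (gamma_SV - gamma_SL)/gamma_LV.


cos(theta) = (gamma_SV - gamma_SL) / gamma_LV
cos(theta) = (21.1 - 12.9) / 37.7
cos(theta) = 0.217507
theta = arccos(0.217507) = 77.44 degrees

77.44


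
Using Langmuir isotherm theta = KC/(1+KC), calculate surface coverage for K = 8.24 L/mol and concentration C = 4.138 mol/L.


Langmuir isotherm: theta = K*C / (1 + K*C)
K*C = 8.24 * 4.138 = 34.09712
theta = 34.09712 / (1 + 34.09712) = 34.09712 / 35.09712
theta = 0.9715

0.9715


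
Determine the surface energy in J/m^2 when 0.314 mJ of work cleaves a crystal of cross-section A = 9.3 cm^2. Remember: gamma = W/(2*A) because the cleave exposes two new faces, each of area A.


Convert: A = 9.3 cm^2 = 0.00093 m^2, W = 0.314 mJ = 0.000314 J
Cleaving exposes two faces of area A, so total new surface = 2*A and gamma = W / (2*A)
gamma = 0.000314 / (2 * 0.00093)
gamma = 0.169 J/m^2

0.169


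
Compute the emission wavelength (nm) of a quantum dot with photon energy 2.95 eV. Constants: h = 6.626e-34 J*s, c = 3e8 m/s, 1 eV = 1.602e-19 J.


Convert energy: E = 2.95 eV = 2.95 * 1.602e-19 = 4.7259e-19 J
lambda = h*c / E = 6.626e-34 * 3e8 / 4.7259e-19
lambda = 4.20618e-07 m = 420.6 nm

420.6


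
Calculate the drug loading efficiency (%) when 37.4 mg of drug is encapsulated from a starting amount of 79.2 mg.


Drug loading efficiency = (drug loaded / drug initial) * 100
DLE = 37.4 / 79.2 * 100
DLE = 0.4722 * 100
DLE = 47.22%

47.22


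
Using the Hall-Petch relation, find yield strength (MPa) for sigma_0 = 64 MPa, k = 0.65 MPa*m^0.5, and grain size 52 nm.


d = 52 nm = 5.2e-08 m
sqrt(d) = 0.0002280351
Hall-Petch contribution = k / sqrt(d) = 0.65 / 0.0002280351 = 2850.4 MPa
sigma = sigma_0 + k/sqrt(d) = 64 + 2850.4 = 2914.4 MPa

2914.4


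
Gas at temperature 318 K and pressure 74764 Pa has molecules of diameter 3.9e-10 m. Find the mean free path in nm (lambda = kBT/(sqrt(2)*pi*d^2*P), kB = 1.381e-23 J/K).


Mean free path: lambda = kB*T / (sqrt(2) * pi * d^2 * P)
lambda = 1.381e-23 * 318 / (sqrt(2) * pi * (3.9e-10)^2 * 74764)
lambda = 8.69229e-08 m
lambda = 86.92 nm

86.92


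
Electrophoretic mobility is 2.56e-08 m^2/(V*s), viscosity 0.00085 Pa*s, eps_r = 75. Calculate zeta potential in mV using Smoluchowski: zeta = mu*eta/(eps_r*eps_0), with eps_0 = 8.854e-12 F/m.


Smoluchowski equation: zeta = mu * eta / (eps_r * eps_0)
zeta = 2.56e-08 * 0.00085 / (75 * 8.854e-12)
zeta = 0.032769 V = 32.77 mV

32.77


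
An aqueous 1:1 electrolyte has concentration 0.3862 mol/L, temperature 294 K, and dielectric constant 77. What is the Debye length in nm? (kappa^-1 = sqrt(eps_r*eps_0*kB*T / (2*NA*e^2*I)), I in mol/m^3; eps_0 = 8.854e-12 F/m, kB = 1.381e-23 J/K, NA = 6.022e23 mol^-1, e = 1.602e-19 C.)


Ionic strength I = 0.3862 * 1^2 * 1000 = 386.2 mol/m^3
kappa^-1 = sqrt(77 * 8.854e-12 * 1.381e-23 * 294 / (2 * 6.022e23 * (1.602e-19)^2 * 386.2))
kappa^-1 = 0.482 nm

0.482


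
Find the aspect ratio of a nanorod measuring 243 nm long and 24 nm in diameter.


Aspect ratio AR = length / diameter
AR = 243 / 24
AR = 10.12

10.12


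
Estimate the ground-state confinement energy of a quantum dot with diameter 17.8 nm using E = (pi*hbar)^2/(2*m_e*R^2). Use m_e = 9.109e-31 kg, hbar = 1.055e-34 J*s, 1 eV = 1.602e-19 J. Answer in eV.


Radius R = 17.8/2 = 8.9 nm = 8.9e-09 m
E = (pi * 1.055e-34)^2 / (2 * 9.109e-31 * (8.9e-09)^2)
E(J) = 7.61244e-22
E = E(J) / 1.602e-19 = 0.0048 eV

0.0048


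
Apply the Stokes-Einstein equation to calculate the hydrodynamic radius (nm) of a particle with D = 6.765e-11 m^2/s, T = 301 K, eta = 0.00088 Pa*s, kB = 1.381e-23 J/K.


Stokes-Einstein: R = kB*T / (6*pi*eta*D)
R = 1.381e-23 * 301 / (6 * pi * 0.00088 * 6.765e-11)
R = 3.70432e-09 m = 3.7 nm

3.7


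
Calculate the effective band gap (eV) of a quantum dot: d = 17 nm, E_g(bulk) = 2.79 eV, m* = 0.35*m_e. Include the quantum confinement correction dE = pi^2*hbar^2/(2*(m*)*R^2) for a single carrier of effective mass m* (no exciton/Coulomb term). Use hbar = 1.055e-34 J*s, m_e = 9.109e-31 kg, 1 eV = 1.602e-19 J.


Radius R = 17/2 nm = 8.5e-09 m
Confinement energy dE = pi^2 * hbar^2 / (2 * m_eff * m_e * R^2)
dE = pi^2 * (1.055e-34)^2 / (2 * 0.35 * 9.109e-31 * (8.5e-09)^2) J, divided by 1.602e-19 J/eV
dE = 0.0149 eV
Total band gap = E_g(bulk) + dE = 2.79 + 0.0149 = 2.8049 eV

2.8049


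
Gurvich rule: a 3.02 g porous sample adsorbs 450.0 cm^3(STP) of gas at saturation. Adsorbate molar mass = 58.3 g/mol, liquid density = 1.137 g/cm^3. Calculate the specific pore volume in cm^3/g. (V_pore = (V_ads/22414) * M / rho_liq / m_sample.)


Moles adsorbed n = V_ads / 22414 = 450.0 / 22414 = 2.007674e-02 mol
Liquid volume V_liq = n * M / rho_liq = 2.007674e-02 * 58.3 / 1.137 = 1.02944 cm^3
Specific pore volume V_pore = V_liq / m_sample = 1.02944 / 3.02
V_pore = 0.3409 cm^3/g

0.3409


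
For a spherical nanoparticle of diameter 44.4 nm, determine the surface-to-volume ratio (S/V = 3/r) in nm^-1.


Radius r = 44.4/2 = 22.2 nm
S/V = 3 / r = 3 / 22.2
S/V = 0.1351 nm^-1

0.1351


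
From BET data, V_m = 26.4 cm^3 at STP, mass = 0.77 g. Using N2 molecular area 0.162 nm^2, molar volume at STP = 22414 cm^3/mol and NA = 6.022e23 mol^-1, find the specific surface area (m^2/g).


Number of moles in monolayer = V_m / 22414 = 26.4 / 22414 = 0.00117784
Number of molecules = moles * NA = 0.00117784 * 6.022e23
SA = molecules * sigma / mass
SA = (26.4 / 22414) * 6.022e23 * 0.162e-18 / 0.77
SA = 149.2 m^2/g

149.2


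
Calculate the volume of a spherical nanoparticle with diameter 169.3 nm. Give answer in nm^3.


Radius r = 169.3/2 = 84.65 nm
Volume V = (4/3) * pi * r^3
V = (4/3) * pi * (84.65)^3
V = 2540794.24 nm^3

2540794.24


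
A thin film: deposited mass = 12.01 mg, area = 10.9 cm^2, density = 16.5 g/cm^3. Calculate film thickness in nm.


Convert: m = 12.01 mg = 1.2010e-05 kg, A = 10.9 cm^2 = 1.0900e-03 m^2, rho = 16.5 g/cm^3 = 16500 kg/m^3
t = m / (A * rho)
t = 1.2010e-05 / (1.0900e-03 * 16500)
t = 6.6778e-07 m = 667.8 nm

667.8


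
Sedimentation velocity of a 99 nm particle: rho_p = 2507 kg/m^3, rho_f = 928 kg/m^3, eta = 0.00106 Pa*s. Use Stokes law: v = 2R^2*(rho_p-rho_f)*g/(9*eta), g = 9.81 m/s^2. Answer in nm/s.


Radius R = 99/2 nm = 4.95e-08 m
Density difference = 2507 - 928 = 1579 kg/m^3
v = 2 * R^2 * (rho_p - rho_f) * g / (9 * eta)
v = 2 * (4.95e-08)^2 * 1579 * 9.81 / (9 * 0.00106)
v = 7.95689e-09 m/s = 7.9569 nm/s

7.9569


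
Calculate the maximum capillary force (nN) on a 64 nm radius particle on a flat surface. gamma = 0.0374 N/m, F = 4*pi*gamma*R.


Convert radius: R = 64 nm = 6.4e-08 m
F = 4 * pi * gamma * R
F = 4 * pi * 0.0374 * 6.4e-08
F = 3.00789e-08 N = 30.0789 nN

30.0789


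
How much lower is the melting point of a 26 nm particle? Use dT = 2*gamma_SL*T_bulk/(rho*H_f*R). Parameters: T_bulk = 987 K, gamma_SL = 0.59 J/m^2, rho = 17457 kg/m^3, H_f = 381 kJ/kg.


Radius R = 26/2 = 13 nm = 1.3e-08 m
Convert H_f = 381 kJ/kg = 381000 J/kg
dT = 2 * gamma_SL * T_bulk / (rho * H_f * R)
dT = 2 * 0.59 * 987 / (17457 * 381000 * 1.3e-08)
dT = 13.5 K

13.5


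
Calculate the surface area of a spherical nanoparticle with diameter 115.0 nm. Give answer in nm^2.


Radius r = 115.0/2 = 57.5 nm
Surface area SA = 4 * pi * r^2
SA = 4 * pi * (57.5)^2
SA = 41547.56 nm^2

41547.56


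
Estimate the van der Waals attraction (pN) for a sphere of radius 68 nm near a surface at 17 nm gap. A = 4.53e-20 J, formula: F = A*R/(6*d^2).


Convert to SI: R = 68 nm = 6.8e-08 m, d = 17 nm = 1.7e-08 m
F = A * R / (6 * d^2)
F = 4.53e-20 * 6.8e-08 / (6 * (1.7e-08)^2)
F = 1.77647e-12 N = 1.776 pN

1.776


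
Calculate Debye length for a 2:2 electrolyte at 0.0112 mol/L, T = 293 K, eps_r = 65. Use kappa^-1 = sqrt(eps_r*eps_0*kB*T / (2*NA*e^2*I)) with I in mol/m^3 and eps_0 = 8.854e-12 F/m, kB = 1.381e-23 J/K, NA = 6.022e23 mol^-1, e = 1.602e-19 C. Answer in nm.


Ionic strength I = 0.0112 * 2^2 * 1000 = 44.8 mol/m^3
kappa^-1 = sqrt(65 * 8.854e-12 * 1.381e-23 * 293 / (2 * 6.022e23 * (1.602e-19)^2 * 44.8))
kappa^-1 = 1.297 nm

1.297


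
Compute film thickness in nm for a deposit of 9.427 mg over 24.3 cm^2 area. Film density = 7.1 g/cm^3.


Convert: m = 9.427 mg = 9.4270e-06 kg, A = 24.3 cm^2 = 2.4300e-03 m^2, rho = 7.1 g/cm^3 = 7100 kg/m^3
t = m / (A * rho)
t = 9.4270e-06 / (2.4300e-03 * 7100)
t = 5.4640e-07 m = 546.4 nm

546.4


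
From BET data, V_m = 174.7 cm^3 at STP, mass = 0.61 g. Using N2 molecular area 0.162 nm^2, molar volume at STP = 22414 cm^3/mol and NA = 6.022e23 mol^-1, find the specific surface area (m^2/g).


Number of moles in monolayer = V_m / 22414 = 174.7 / 22414 = 0.00779424
Number of molecules = moles * NA = 0.00779424 * 6.022e23
SA = molecules * sigma / mass
SA = (174.7 / 22414) * 6.022e23 * 0.162e-18 / 0.61
SA = 1246.5 m^2/g

1246.5


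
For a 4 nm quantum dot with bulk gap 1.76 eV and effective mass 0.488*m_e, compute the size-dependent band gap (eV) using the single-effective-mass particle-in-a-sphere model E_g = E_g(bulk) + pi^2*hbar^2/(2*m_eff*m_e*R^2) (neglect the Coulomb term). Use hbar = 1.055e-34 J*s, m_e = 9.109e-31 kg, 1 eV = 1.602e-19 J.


Radius R = 4/2 nm = 2e-09 m
Confinement energy dE = pi^2 * hbar^2 / (2 * m_eff * m_e * R^2)
dE = pi^2 * (1.055e-34)^2 / (2 * 0.488 * 9.109e-31 * (2e-09)^2) J, divided by 1.602e-19 J/eV
dE = 0.1928 eV
Total band gap = E_g(bulk) + dE = 1.76 + 0.1928 = 1.9528 eV

1.9528


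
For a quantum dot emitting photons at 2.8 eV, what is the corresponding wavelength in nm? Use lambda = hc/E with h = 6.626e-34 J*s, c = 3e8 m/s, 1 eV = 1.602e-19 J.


Convert energy: E = 2.8 eV = 2.8 * 1.602e-19 = 4.4856e-19 J
lambda = h*c / E = 6.626e-34 * 3e8 / 4.4856e-19
lambda = 4.43151e-07 m = 443.2 nm

443.2


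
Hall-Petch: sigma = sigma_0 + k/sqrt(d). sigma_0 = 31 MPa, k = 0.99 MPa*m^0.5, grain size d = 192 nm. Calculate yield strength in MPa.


d = 192 nm = 1.92e-07 m
sqrt(d) = 0.000438178
Hall-Petch contribution = k / sqrt(d) = 0.99 / 0.000438178 = 2259.4 MPa
sigma = sigma_0 + k/sqrt(d) = 31 + 2259.4 = 2290.4 MPa

2290.4


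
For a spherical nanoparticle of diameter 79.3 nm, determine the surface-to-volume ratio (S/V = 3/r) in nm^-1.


Radius r = 79.3/2 = 39.65 nm
S/V = 3 / r = 3 / 39.65
S/V = 0.0757 nm^-1

0.0757


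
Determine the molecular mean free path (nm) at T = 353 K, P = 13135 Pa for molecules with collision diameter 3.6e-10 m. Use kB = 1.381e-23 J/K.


Mean free path: lambda = kB*T / (sqrt(2) * pi * d^2 * P)
lambda = 1.381e-23 * 353 / (sqrt(2) * pi * (3.6e-10)^2 * 13135)
lambda = 6.44568e-07 m
lambda = 644.57 nm

644.57


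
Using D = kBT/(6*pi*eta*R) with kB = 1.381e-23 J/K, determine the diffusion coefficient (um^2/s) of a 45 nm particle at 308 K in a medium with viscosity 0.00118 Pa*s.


Radius R = 45/2 = 22.5 nm = 2.25e-08 m
D = kB*T / (6*pi*eta*R)
D = 1.381e-23 * 308 / (6 * pi * 0.00118 * 2.25e-08)
D = 8.49921e-12 m^2/s = 8.499 um^2/s

8.499


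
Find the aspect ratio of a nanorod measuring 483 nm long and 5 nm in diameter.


Aspect ratio AR = length / diameter
AR = 483 / 5
AR = 96.6

96.6


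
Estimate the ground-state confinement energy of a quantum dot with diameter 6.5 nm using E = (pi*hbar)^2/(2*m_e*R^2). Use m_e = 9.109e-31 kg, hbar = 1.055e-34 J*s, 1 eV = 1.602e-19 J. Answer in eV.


Radius R = 6.5/2 = 3.25 nm = 3.25e-09 m
E = (pi * 1.055e-34)^2 / (2 * 9.109e-31 * (3.25e-09)^2)
E(J) = 5.7087e-21
E = E(J) / 1.602e-19 = 0.0356 eV

0.0356


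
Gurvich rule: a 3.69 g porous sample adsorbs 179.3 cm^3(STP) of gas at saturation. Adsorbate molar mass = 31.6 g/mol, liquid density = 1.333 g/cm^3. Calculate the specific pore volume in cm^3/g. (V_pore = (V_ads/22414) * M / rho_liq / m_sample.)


Moles adsorbed n = V_ads / 22414 = 179.3 / 22414 = 7.999465e-03 mol
Liquid volume V_liq = n * M / rho_liq = 7.999465e-03 * 31.6 / 1.333 = 0.18963 cm^3
Specific pore volume V_pore = V_liq / m_sample = 0.18963 / 3.69
V_pore = 0.0514 cm^3/g

0.0514


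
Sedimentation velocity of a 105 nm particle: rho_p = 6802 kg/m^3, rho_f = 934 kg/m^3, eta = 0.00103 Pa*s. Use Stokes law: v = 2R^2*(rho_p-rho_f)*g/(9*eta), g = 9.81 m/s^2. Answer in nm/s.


Radius R = 105/2 nm = 5.25e-08 m
Density difference = 6802 - 934 = 5868 kg/m^3
v = 2 * R^2 * (rho_p - rho_f) * g / (9 * eta)
v = 2 * (5.25e-08)^2 * 5868 * 9.81 / (9 * 0.00103)
v = 3.42317e-08 m/s = 34.2317 nm/s

34.2317


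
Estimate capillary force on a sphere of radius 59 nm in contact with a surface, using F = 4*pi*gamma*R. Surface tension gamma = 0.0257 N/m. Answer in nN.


Convert radius: R = 59 nm = 5.9e-08 m
F = 4 * pi * gamma * R
F = 4 * pi * 0.0257 * 5.9e-08
F = 1.90544e-08 N = 19.0544 nN

19.0544


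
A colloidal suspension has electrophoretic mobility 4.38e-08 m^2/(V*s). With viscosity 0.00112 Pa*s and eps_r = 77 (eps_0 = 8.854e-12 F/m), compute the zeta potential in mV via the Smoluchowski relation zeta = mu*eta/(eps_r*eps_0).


Smoluchowski equation: zeta = mu * eta / (eps_r * eps_0)
zeta = 4.38e-08 * 0.00112 / (77 * 8.854e-12)
zeta = 0.071955 V = 71.96 mV

71.96


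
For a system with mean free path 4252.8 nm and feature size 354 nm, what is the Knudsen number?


Knudsen number Kn = lambda / L
Kn = 4252.8 / 354
Kn = 12.0136

12.0136


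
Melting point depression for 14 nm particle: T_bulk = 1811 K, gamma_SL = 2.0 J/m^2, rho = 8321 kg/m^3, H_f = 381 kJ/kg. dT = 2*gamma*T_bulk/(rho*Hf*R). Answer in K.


Radius R = 14/2 = 7 nm = 7e-09 m
Convert H_f = 381 kJ/kg = 381000 J/kg
dT = 2 * gamma_SL * T_bulk / (rho * H_f * R)
dT = 2 * 2.0 * 1811 / (8321 * 381000 * 7e-09)
dT = 326.4 K

326.4


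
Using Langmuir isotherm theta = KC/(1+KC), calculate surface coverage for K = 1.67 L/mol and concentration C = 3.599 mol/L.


Langmuir isotherm: theta = K*C / (1 + K*C)
K*C = 1.67 * 3.599 = 6.01033
theta = 6.01033 / (1 + 6.01033) = 6.01033 / 7.01033
theta = 0.8574

0.8574


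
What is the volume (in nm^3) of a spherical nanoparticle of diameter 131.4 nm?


Radius r = 131.4/2 = 65.7 nm
Volume V = (4/3) * pi * r^3
V = (4/3) * pi * (65.7)^3
V = 1187913.23 nm^3

1187913.23


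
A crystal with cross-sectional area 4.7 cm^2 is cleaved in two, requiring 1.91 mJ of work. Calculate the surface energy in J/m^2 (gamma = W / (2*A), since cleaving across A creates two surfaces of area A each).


Convert: A = 4.7 cm^2 = 0.00047 m^2, W = 1.91 mJ = 0.00191 J
Cleaving exposes two faces of area A, so total new surface = 2*A and gamma = W / (2*A)
gamma = 0.00191 / (2 * 0.00047)
gamma = 2.032 J/m^2

2.032


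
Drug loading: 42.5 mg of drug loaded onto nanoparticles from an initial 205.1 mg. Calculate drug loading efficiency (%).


Drug loading efficiency = (drug loaded / drug initial) * 100
DLE = 42.5 / 205.1 * 100
DLE = 0.2072 * 100
DLE = 20.72%

20.72


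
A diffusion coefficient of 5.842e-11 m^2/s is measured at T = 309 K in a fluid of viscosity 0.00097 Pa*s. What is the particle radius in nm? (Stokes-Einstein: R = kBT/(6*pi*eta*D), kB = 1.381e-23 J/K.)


Stokes-Einstein: R = kB*T / (6*pi*eta*D)
R = 1.381e-23 * 309 / (6 * pi * 0.00097 * 5.842e-11)
R = 3.99501e-09 m = 4.0 nm

4.0


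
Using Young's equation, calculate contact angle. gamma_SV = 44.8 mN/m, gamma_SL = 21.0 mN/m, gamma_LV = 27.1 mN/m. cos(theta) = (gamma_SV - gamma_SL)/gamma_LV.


cos(theta) = (gamma_SV - gamma_SL) / gamma_LV
cos(theta) = (44.8 - 21.0) / 27.1
cos(theta) = 0.878229
theta = arccos(0.878229) = 28.57 degrees

28.57


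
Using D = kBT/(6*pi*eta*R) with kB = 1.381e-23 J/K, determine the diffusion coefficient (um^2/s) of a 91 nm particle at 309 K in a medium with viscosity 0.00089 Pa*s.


Radius R = 91/2 = 45.5 nm = 4.55e-08 m
D = kB*T / (6*pi*eta*R)
D = 1.381e-23 * 309 / (6 * pi * 0.00089 * 4.55e-08)
D = 5.59049e-12 m^2/s = 5.59 um^2/s

5.59


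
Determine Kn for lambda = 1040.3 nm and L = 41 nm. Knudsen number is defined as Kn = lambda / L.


Knudsen number Kn = lambda / L
Kn = 1040.3 / 41
Kn = 25.3732

25.3732


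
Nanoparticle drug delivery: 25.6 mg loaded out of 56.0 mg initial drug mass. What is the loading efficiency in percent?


Drug loading efficiency = (drug loaded / drug initial) * 100
DLE = 25.6 / 56.0 * 100
DLE = 0.4571 * 100
DLE = 45.71%

45.71


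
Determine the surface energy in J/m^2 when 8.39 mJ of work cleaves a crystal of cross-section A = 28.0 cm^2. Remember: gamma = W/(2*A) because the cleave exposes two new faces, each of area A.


Convert: A = 28.0 cm^2 = 0.0028 m^2, W = 8.39 mJ = 0.00839 J
Cleaving exposes two faces of area A, so total new surface = 2*A and gamma = W / (2*A)
gamma = 0.00839 / (2 * 0.0028)
gamma = 1.498 J/m^2

1.498


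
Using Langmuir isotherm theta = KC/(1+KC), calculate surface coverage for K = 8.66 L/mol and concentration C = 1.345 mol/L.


Langmuir isotherm: theta = K*C / (1 + K*C)
K*C = 8.66 * 1.345 = 11.6477
theta = 11.6477 / (1 + 11.6477) = 11.6477 / 12.6477
theta = 0.9209

0.9209


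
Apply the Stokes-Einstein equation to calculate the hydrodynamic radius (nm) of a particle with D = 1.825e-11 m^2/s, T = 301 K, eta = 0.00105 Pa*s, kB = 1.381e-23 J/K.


Stokes-Einstein: R = kB*T / (6*pi*eta*D)
R = 1.381e-23 * 301 / (6 * pi * 0.00105 * 1.825e-11)
R = 1.15082e-08 m = 11.51 nm

11.51


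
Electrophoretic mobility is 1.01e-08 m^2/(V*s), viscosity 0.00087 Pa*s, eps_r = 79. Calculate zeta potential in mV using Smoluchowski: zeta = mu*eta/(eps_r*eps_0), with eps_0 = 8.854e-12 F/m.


Smoluchowski equation: zeta = mu * eta / (eps_r * eps_0)
zeta = 1.01e-08 * 0.00087 / (79 * 8.854e-12)
zeta = 0.012562 V = 12.56 mV

12.56


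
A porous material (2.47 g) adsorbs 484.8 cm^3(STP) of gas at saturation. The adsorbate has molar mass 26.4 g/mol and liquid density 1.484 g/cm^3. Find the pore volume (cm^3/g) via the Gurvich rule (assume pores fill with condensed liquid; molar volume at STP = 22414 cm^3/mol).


Moles adsorbed n = V_ads / 22414 = 484.8 / 22414 = 2.162934e-02 mol
Liquid volume V_liq = n * M / rho_liq = 2.162934e-02 * 26.4 / 1.484 = 0.38478 cm^3
Specific pore volume V_pore = V_liq / m_sample = 0.38478 / 2.47
V_pore = 0.1558 cm^3/g

0.1558


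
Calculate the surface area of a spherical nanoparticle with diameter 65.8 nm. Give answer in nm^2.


Radius r = 65.8/2 = 32.9 nm
Surface area SA = 4 * pi * r^2
SA = 4 * pi * (32.9)^2
SA = 13601.97 nm^2

13601.97


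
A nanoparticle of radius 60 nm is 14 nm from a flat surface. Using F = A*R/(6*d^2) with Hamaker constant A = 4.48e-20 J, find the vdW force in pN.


Convert to SI: R = 60 nm = 6e-08 m, d = 14 nm = 1.4e-08 m
F = A * R / (6 * d^2)
F = 4.48e-20 * 6e-08 / (6 * (1.4e-08)^2)
F = 2.28571e-12 N = 2.286 pN

2.286


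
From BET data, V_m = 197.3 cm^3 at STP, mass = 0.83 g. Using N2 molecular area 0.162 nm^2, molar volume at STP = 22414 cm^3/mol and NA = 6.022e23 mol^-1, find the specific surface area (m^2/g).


Number of moles in monolayer = V_m / 22414 = 197.3 / 22414 = 0.00880253
Number of molecules = moles * NA = 0.00880253 * 6.022e23
SA = molecules * sigma / mass
SA = (197.3 / 22414) * 6.022e23 * 0.162e-18 / 0.83
SA = 1034.6 m^2/g

1034.6


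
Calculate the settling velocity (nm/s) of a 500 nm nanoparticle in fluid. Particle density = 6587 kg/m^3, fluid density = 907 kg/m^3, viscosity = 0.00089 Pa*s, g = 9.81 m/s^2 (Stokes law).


Radius R = 500/2 nm = 2.5e-07 m
Density difference = 6587 - 907 = 5680 kg/m^3
v = 2 * R^2 * (rho_p - rho_f) * g / (9 * eta)
v = 2 * (2.5e-07)^2 * 5680 * 9.81 / (9 * 0.00089)
v = 8.69551e-07 m/s = 869.5506 nm/s

869.5506


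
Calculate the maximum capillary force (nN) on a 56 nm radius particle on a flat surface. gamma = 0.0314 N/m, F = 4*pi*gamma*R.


Convert radius: R = 56 nm = 5.6e-08 m
F = 4 * pi * gamma * R
F = 4 * pi * 0.0314 * 5.6e-08
F = 2.20967e-08 N = 22.0967 nN

22.0967


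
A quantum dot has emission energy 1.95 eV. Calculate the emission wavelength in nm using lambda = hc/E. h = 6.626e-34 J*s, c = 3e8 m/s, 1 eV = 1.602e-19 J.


Convert energy: E = 1.95 eV = 1.95 * 1.602e-19 = 3.1239e-19 J
lambda = h*c / E = 6.626e-34 * 3e8 / 3.1239e-19
lambda = 6.3632e-07 m = 636.3 nm

636.3


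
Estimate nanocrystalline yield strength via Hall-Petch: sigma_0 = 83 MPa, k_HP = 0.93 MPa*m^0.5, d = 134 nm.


d = 134 nm = 1.34e-07 m
sqrt(d) = 0.0003660601
Hall-Petch contribution = k / sqrt(d) = 0.93 / 0.0003660601 = 2540.6 MPa
sigma = sigma_0 + k/sqrt(d) = 83 + 2540.6 = 2623.6 MPa

2623.6


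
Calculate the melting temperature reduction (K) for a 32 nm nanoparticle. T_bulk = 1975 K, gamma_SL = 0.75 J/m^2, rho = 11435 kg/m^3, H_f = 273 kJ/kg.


Radius R = 32/2 = 16 nm = 1.6e-08 m
Convert H_f = 273 kJ/kg = 273000 J/kg
dT = 2 * gamma_SL * T_bulk / (rho * H_f * R)
dT = 2 * 0.75 * 1975 / (11435 * 273000 * 1.6e-08)
dT = 59.3 K

59.3


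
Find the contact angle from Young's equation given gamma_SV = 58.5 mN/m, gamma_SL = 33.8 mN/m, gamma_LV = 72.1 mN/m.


cos(theta) = (gamma_SV - gamma_SL) / gamma_LV
cos(theta) = (58.5 - 33.8) / 72.1
cos(theta) = 0.34258
theta = arccos(0.34258) = 69.97 degrees

69.97


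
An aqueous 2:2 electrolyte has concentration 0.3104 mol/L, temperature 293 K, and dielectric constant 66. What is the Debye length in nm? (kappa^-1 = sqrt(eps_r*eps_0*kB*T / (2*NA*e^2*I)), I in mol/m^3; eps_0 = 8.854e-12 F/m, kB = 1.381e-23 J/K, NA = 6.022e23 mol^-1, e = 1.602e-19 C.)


Ionic strength I = 0.3104 * 2^2 * 1000 = 1241.6 mol/m^3
kappa^-1 = sqrt(66 * 8.854e-12 * 1.381e-23 * 293 / (2 * 6.022e23 * (1.602e-19)^2 * 1241.6))
kappa^-1 = 0.248 nm

0.248


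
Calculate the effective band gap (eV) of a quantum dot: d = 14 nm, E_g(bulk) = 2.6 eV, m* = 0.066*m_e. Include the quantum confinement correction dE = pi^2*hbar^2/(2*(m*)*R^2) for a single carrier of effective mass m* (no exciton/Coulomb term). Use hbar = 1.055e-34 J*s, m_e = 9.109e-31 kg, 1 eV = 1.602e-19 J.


Radius R = 14/2 nm = 7e-09 m
Confinement energy dE = pi^2 * hbar^2 / (2 * m_eff * m_e * R^2)
dE = pi^2 * (1.055e-34)^2 / (2 * 0.066 * 9.109e-31 * (7e-09)^2) J, divided by 1.602e-19 J/eV
dE = 0.1164 eV
Total band gap = E_g(bulk) + dE = 2.6 + 0.1164 = 2.7164 eV

2.7164


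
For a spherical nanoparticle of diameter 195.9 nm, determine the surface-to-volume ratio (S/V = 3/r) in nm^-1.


Radius r = 195.9/2 = 97.95 nm
S/V = 3 / r = 3 / 97.95
S/V = 0.0306 nm^-1

0.0306


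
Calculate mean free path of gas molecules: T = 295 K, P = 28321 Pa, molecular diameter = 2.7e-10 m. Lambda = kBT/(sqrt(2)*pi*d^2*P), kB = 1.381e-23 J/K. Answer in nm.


Mean free path: lambda = kB*T / (sqrt(2) * pi * d^2 * P)
lambda = 1.381e-23 * 295 / (sqrt(2) * pi * (2.7e-10)^2 * 28321)
lambda = 4.44135e-07 m
lambda = 444.13 nm

444.13


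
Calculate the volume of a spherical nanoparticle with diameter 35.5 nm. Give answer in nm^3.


Radius r = 35.5/2 = 17.75 nm
Volume V = (4/3) * pi * r^3
V = (4/3) * pi * (17.75)^3
V = 23425.22 nm^3

23425.22


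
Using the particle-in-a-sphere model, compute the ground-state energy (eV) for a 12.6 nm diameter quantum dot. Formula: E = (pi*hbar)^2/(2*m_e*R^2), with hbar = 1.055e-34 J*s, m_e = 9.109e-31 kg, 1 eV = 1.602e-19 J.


Radius R = 12.6/2 = 6.3 nm = 6.3e-09 m
E = (pi * 1.055e-34)^2 / (2 * 9.109e-31 * (6.3e-09)^2)
E(J) = 1.51923e-21
E = E(J) / 1.602e-19 = 0.0095 eV

0.0095


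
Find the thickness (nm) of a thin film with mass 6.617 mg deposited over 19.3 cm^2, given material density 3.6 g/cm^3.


Convert: m = 6.617 mg = 6.6170e-06 kg, A = 19.3 cm^2 = 1.9300e-03 m^2, rho = 3.6 g/cm^3 = 3600 kg/m^3
t = m / (A * rho)
t = 6.6170e-06 / (1.9300e-03 * 3600)
t = 9.5236e-07 m = 952.4 nm

952.4


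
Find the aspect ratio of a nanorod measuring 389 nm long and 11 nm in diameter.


Aspect ratio AR = length / diameter
AR = 389 / 11
AR = 35.36

35.36


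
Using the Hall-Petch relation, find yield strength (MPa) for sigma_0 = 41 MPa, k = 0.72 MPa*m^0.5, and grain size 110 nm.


d = 110 nm = 1.1e-07 m
sqrt(d) = 0.0003316625
Hall-Petch contribution = k / sqrt(d) = 0.72 / 0.0003316625 = 2170.9 MPa
sigma = sigma_0 + k/sqrt(d) = 41 + 2170.9 = 2211.9 MPa

2211.9


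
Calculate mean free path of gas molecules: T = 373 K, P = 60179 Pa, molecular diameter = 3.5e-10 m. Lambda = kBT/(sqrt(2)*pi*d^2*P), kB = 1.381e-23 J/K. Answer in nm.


Mean free path: lambda = kB*T / (sqrt(2) * pi * d^2 * P)
lambda = 1.381e-23 * 373 / (sqrt(2) * pi * (3.5e-10)^2 * 60179)
lambda = 1.57274e-07 m
lambda = 157.27 nm

157.27


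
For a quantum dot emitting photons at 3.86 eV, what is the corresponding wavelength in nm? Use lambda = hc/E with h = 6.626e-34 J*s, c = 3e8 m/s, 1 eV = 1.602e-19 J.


Convert energy: E = 3.86 eV = 3.86 * 1.602e-19 = 6.18372e-19 J
lambda = h*c / E = 6.626e-34 * 3e8 / 6.18372e-19
lambda = 3.21457e-07 m = 321.5 nm

321.5


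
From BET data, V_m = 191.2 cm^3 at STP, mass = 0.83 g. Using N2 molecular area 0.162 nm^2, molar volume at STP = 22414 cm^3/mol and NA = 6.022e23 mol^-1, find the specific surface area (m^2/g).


Number of moles in monolayer = V_m / 22414 = 191.2 / 22414 = 0.00853038
Number of molecules = moles * NA = 0.00853038 * 6.022e23
SA = molecules * sigma / mass
SA = (191.2 / 22414) * 6.022e23 * 0.162e-18 / 0.83
SA = 1002.6 m^2/g

1002.6


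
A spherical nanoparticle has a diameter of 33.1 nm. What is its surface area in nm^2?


Radius r = 33.1/2 = 16.55 nm
Surface area SA = 4 * pi * r^2
SA = 4 * pi * (16.55)^2
SA = 3441.96 nm^2

3441.96


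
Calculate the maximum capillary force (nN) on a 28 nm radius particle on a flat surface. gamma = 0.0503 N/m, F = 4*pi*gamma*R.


Convert radius: R = 28 nm = 2.8e-08 m
F = 4 * pi * gamma * R
F = 4 * pi * 0.0503 * 2.8e-08
F = 1.76985e-08 N = 17.6985 nN

17.6985


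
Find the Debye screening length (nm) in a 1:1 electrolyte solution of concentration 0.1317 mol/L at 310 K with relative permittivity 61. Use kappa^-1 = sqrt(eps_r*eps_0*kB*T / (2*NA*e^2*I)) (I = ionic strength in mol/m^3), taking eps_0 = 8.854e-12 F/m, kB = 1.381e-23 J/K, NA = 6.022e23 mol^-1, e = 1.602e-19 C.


Ionic strength I = 0.1317 * 1^2 * 1000 = 131.7 mol/m^3
kappa^-1 = sqrt(61 * 8.854e-12 * 1.381e-23 * 310 / (2 * 6.022e23 * (1.602e-19)^2 * 131.7))
kappa^-1 = 0.754 nm

0.754


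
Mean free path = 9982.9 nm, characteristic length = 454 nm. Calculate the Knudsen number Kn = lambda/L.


Knudsen number Kn = lambda / L
Kn = 9982.9 / 454
Kn = 21.9888

21.9888


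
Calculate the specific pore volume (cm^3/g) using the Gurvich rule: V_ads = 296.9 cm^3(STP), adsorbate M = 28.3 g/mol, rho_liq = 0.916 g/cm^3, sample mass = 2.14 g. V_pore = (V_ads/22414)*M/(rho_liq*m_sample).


Moles adsorbed n = V_ads / 22414 = 296.9 / 22414 = 1.324619e-02 mol
Liquid volume V_liq = n * M / rho_liq = 1.324619e-02 * 28.3 / 0.916 = 0.40924 cm^3
Specific pore volume V_pore = V_liq / m_sample = 0.40924 / 2.14
V_pore = 0.1912 cm^3/g

0.1912


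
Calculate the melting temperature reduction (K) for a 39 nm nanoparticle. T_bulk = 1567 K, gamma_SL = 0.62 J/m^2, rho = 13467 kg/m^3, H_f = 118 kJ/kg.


Radius R = 39/2 = 19.5 nm = 1.95e-08 m
Convert H_f = 118 kJ/kg = 118000 J/kg
dT = 2 * gamma_SL * T_bulk / (rho * H_f * R)
dT = 2 * 0.62 * 1567 / (13467 * 118000 * 1.95e-08)
dT = 62.7 K

62.7


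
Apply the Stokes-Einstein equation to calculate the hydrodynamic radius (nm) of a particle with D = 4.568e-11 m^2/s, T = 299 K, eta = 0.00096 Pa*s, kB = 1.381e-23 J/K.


Stokes-Einstein: R = kB*T / (6*pi*eta*D)
R = 1.381e-23 * 299 / (6 * pi * 0.00096 * 4.568e-11)
R = 4.99536e-09 m = 5.0 nm

5.0


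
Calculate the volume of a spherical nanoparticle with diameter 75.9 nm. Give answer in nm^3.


Radius r = 75.9/2 = 37.95 nm
Volume V = (4/3) * pi * r^3
V = (4/3) * pi * (37.95)^3
V = 228941.2 nm^3

228941.2


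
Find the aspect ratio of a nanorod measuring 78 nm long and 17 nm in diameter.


Aspect ratio AR = length / diameter
AR = 78 / 17
AR = 4.59

4.59


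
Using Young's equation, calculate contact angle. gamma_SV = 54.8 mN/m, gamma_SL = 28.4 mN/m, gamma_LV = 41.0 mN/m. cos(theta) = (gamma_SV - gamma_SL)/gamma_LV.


cos(theta) = (gamma_SV - gamma_SL) / gamma_LV
cos(theta) = (54.8 - 28.4) / 41.0
cos(theta) = 0.643902
theta = arccos(0.643902) = 49.92 degrees

49.92
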